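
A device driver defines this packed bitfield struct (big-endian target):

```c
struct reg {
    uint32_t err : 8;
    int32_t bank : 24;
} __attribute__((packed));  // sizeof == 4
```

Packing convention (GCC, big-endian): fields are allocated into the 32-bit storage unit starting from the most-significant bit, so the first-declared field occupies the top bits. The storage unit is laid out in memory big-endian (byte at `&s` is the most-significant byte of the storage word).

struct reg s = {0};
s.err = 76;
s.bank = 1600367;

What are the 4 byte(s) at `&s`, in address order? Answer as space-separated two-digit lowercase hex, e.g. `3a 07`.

err:8 = 76 → 0x4c << 24 → word 0x4c000000
bank:24 = 1600367 → 0x186b6f << 0 → word 0x4c186b6f
word = 0x4c186b6f → big-endian bytes:
  [0]=0x4c  [1]=0x18  [2]=0x6b  [3]=0x6f

4c 18 6b 6f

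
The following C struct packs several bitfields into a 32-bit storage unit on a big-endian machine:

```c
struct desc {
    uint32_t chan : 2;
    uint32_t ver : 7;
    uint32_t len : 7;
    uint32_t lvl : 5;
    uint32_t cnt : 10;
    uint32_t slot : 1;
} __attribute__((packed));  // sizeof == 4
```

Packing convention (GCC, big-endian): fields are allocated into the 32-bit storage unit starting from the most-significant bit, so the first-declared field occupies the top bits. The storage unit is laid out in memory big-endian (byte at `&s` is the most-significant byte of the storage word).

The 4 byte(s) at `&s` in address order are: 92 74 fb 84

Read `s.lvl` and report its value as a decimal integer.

31

[0]=0x92 [1]=0x74 [2]=0xfb [3]=0x84 (big-endian) → word 0x9274fb84
chan:2 @ bit 30 → (0x9274fb84>>30)&0x3 = 0x2
ver:7 @ bit 23 → (0x9274fb84>>23)&0x7f = 0x24
len:7 @ bit 16 → (0x9274fb84>>16)&0x7f = 0x74
lvl:5 @ bit 11 → (0x9274fb84>>11)&0x1f = 0x1f  ←
cnt:10 @ bit 1 → (0x9274fb84>>1)&0x3ff = 0x1c2
slot:1 @ bit 0 → (0x9274fb84>>0)&0x1 = 0x0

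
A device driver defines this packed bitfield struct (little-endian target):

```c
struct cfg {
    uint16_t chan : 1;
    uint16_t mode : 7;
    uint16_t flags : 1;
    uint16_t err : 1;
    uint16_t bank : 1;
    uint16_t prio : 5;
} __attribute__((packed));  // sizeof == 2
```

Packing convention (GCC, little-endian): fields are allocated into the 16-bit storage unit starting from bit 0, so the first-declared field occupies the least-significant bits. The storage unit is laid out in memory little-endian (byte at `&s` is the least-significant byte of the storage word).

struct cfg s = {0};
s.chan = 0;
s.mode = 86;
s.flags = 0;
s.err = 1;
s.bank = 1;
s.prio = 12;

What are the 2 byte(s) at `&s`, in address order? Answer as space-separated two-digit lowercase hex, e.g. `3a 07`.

chan (1b) val=0 bits=0x0 at bit 0: 0x0000
mode (7b) val=86 bits=0x56 at bit 1: 0x00ac
flags (1b) val=0 bits=0x0 at bit 8: 0x00ac
err (1b) val=1 bits=0x1 at bit 9: 0x02ac
bank (1b) val=1 bits=0x1 at bit 10: 0x06ac
prio (5b) val=12 bits=0xc at bit 11: 0x66ac
word = 0x66ac → little-endian bytes:
  [0]=0xac  [1]=0x66

ac 66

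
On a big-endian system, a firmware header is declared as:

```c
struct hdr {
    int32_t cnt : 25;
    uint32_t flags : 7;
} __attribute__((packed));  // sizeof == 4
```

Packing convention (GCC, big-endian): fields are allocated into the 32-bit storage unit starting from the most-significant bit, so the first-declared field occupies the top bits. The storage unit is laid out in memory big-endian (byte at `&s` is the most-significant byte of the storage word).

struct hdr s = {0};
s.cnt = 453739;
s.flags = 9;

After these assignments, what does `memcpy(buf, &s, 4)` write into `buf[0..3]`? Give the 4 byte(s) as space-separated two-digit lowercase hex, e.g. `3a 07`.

[7+:25] cnt=453739 & 0x1ffffff = 0x6ec6b; word=0x03763580
[0+:7] flags=9 & 0x7f = 0x9; word=0x03763589
word = 0x03763589 → big-endian bytes:
  [0]=0x03  [1]=0x76  [2]=0x35  [3]=0x89

03 76 35 89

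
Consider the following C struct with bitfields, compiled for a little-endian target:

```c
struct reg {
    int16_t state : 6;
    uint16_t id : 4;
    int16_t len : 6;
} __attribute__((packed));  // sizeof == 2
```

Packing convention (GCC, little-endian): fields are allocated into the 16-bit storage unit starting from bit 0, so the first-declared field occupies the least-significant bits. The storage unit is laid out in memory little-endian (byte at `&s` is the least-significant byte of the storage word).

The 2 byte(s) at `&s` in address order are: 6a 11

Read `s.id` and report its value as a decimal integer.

[0]=0x6a [1]=0x11 (little-endian) → word 0x116a
state [0+:6] = (word>>0) & 0x3f = 42
id [6+:4] = (word>>6) & 0xf = 5  ←
len [10+:6] = (word>>10) & 0x3f = 4

5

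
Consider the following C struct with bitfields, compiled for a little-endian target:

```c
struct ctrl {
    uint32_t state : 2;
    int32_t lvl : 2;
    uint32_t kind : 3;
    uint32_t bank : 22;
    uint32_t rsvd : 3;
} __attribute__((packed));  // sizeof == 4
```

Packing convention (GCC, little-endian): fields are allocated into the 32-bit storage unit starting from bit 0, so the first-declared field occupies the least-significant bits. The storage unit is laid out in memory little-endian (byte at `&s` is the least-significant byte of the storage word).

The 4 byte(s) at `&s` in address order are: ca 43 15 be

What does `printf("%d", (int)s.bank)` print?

3943047

[0]=0xca [1]=0x43 [2]=0x15 [3]=0xbe (little-endian) → word 0xbe1543ca
state [0+:2] = (word>>0) & 0x3 = 2
lvl [2+:2] = (word>>2) & 0x3 = 2
kind [4+:3] = (word>>4) & 0x7 = 4
bank [7+:22] = (word>>7) & 0x3fffff = 3943047  ←
rsvd [29+:3] = (word>>29) & 0x7 = 5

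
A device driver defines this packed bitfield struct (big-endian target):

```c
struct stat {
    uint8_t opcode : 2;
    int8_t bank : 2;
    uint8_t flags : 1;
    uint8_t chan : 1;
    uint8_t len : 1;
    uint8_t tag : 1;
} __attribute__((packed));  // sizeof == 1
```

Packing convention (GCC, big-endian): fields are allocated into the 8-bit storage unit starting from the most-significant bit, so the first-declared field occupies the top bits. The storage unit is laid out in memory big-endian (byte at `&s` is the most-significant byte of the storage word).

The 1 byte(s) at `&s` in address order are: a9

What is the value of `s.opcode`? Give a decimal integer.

2

[0]=0xa9 (big-endian) → word 0xa9
opcode [6+:2] = (word>>6) & 0x3 = 2  ←
bank [4+:2] = (word>>4) & 0x3 = 2
flags [3+:1] = (word>>3) & 0x1 = 1
chan [2+:1] = (word>>2) & 0x1 = 0
len [1+:1] = (word>>1) & 0x1 = 0
tag [0+:1] = (word>>0) & 0x1 = 1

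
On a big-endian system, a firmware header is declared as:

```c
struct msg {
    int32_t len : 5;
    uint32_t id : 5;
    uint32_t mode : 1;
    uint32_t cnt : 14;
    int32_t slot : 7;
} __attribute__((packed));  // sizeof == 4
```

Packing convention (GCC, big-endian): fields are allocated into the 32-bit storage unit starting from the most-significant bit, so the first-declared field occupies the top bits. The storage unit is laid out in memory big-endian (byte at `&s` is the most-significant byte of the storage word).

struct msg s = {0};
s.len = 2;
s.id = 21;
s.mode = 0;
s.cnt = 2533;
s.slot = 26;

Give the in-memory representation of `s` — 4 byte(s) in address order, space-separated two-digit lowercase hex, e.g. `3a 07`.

15 44 f2 9a

len:5 = 2 → 0x2 << 27 → word 0x10000000
id:5 = 21 → 0x15 << 22 → word 0x15400000
mode:1 = 0 → 0x0 << 21 → word 0x15400000
cnt:14 = 2533 → 0x9e5 << 7 → word 0x1544f280
slot:7 = 26 → 0x1a << 0 → word 0x1544f29a
word = 0x1544f29a → big-endian bytes:
  [0]=0x15  [1]=0x44  [2]=0xf2  [3]=0x9a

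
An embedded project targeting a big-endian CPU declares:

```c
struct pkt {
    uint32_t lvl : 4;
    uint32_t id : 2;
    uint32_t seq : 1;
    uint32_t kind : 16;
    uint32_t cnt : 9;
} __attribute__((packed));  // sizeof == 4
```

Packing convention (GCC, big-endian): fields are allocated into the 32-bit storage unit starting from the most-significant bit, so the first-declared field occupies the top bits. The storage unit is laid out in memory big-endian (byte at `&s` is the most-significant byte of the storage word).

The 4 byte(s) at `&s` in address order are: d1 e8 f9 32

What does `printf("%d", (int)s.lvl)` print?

[0]=0xd1 [1]=0xe8 [2]=0xf9 [3]=0x32 (big-endian) → word 0xd1e8f932
lvl [28+:4] = (word>>28) & 0xf = 13  ←
id [26+:2] = (word>>26) & 0x3 = 0
seq [25+:1] = (word>>25) & 0x1 = 0
kind [9+:16] = (word>>9) & 0xffff = 62588
cnt [0+:9] = (word>>0) & 0x1ff = 306

13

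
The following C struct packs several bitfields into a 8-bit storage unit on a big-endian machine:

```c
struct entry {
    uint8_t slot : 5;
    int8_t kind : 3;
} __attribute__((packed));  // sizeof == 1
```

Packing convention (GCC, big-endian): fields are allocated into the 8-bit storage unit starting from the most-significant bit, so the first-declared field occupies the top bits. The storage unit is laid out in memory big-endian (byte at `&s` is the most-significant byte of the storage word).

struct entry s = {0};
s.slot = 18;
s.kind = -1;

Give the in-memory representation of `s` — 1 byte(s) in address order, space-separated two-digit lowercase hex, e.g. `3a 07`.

97

slot:5 = 18 → 0x12 << 3 → word 0x90
kind:3 = -1 → 0x7 << 0 → word 0x97
word = 0x97 → big-endian bytes:
  [0]=0x97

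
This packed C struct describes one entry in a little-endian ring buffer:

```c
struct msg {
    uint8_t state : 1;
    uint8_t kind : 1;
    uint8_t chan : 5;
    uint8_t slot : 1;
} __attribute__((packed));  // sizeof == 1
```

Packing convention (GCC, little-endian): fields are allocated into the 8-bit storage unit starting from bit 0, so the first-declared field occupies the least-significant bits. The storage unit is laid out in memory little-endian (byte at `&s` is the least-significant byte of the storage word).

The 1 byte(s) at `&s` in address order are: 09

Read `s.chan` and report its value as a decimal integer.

[0]=0x09 (little-endian) → word 0x09
state [0+:1] = (word>>0) & 0x1 = 1
kind [1+:1] = (word>>1) & 0x1 = 0
chan [2+:5] = (word>>2) & 0x1f = 2  ←
slot [7+:1] = (word>>7) & 0x1 = 0

2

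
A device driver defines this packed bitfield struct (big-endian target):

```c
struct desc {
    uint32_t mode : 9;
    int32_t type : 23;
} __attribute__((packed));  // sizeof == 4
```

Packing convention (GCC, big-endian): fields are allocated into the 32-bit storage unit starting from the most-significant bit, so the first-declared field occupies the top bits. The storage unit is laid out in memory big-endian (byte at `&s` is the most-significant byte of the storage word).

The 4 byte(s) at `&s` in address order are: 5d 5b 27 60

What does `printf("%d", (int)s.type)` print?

-2414752

[0]=0x5d [1]=0x5b [2]=0x27 [3]=0x60 (big-endian) → word 0x5d5b2760
mode [23+:9] = (word>>23) & 0x1ff = 186
type [0+:23] = (word>>0) & 0x7fffff = 5973856  ←
type signed 23b, MSB=1: 5973856 - 8388608 = -2414752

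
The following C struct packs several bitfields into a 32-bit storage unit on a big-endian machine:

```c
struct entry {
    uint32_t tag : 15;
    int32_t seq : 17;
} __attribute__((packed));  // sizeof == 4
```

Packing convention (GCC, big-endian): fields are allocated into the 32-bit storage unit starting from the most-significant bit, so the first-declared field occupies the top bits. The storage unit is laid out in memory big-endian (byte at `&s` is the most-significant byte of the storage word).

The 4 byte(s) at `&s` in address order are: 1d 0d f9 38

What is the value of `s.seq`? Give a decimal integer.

[0]=0x1d [1]=0x0d [2]=0xf9 [3]=0x38 (big-endian) → word 0x1d0df938
tag [17+:15] = (word>>17) & 0x7fff = 3718
seq [0+:17] = (word>>0) & 0x1ffff = 129336  ←
seq signed 17b, MSB=1: 129336 - 131072 = -1736

-1736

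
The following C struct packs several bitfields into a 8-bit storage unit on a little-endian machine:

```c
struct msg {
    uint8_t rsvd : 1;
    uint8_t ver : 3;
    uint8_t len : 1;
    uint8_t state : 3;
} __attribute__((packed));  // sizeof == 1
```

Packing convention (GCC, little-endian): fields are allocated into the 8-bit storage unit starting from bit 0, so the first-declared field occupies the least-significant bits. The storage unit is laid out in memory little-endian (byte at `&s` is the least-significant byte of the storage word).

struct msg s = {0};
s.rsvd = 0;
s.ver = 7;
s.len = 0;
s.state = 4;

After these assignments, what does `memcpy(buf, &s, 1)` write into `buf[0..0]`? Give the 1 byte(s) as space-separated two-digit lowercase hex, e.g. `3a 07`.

8e

rsvd:1 = 0 → 0x0 << 0 → word 0x00
ver:3 = 7 → 0x7 << 1 → word 0x0e
len:1 = 0 → 0x0 << 4 → word 0x0e
state:3 = 4 → 0x4 << 5 → word 0x8e
word = 0x8e → little-endian bytes:
  [0]=0x8e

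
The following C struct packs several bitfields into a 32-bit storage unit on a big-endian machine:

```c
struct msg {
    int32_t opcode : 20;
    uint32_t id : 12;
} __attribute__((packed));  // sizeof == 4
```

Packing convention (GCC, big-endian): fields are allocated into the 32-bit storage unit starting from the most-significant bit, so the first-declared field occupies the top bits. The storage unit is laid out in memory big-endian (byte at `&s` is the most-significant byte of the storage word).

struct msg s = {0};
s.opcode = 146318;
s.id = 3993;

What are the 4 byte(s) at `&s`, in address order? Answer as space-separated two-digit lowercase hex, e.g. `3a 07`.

23 b8 ef 99

opcode:20 = 146318 → 0x23b8e << 12 → word 0x23b8e000
id:12 = 3993 → 0xf99 << 0 → word 0x23b8ef99
word = 0x23b8ef99 → big-endian bytes:
  [0]=0x23  [1]=0xb8  [2]=0xef  [3]=0x99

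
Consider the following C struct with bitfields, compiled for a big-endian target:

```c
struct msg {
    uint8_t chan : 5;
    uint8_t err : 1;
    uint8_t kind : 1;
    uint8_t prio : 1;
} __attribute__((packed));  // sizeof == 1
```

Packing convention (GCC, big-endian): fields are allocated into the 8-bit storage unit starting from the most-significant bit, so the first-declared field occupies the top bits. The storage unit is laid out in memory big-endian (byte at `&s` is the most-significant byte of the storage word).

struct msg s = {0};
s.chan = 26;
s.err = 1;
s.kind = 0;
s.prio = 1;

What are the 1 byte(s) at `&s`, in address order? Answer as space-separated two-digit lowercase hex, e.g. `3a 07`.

[3+:5] chan=26 & 0x1f = 0x1a; word=0xd0
[2+:1] err=1 & 0x1 = 0x1; word=0xd4
[1+:1] kind=0 & 0x1 = 0x0; word=0xd4
[0+:1] prio=1 & 0x1 = 0x1; word=0xd5
word = 0xd5 → big-endian bytes:
  [0]=0xd5

d5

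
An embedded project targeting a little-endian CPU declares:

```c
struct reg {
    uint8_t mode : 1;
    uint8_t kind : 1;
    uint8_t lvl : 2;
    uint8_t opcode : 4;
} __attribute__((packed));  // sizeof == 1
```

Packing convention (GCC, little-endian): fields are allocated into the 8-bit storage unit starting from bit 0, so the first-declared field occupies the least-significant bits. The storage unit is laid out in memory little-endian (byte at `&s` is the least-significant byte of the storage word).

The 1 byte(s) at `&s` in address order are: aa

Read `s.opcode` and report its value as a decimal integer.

10

[0]=0xaa (little-endian) → word 0xaa
mode:1 @ bit 0 → (0xaa>>0)&0x1 = 0x0
kind:1 @ bit 1 → (0xaa>>1)&0x1 = 0x1
lvl:2 @ bit 2 → (0xaa>>2)&0x3 = 0x2
opcode:4 @ bit 4 → (0xaa>>4)&0xf = 0xa  ←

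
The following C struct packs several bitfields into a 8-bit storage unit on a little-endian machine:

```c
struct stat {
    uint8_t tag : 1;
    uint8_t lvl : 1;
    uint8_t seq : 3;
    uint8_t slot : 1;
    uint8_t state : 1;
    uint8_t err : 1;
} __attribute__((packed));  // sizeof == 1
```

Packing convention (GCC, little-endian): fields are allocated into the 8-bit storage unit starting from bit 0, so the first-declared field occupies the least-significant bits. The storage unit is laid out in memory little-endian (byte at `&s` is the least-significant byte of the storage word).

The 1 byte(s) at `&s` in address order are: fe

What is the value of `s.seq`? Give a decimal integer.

7

[0]=0xfe (little-endian) → word 0xfe
tag:1 @ bit 0 → (0xfe>>0)&0x1 = 0x0
lvl:1 @ bit 1 → (0xfe>>1)&0x1 = 0x1
seq:3 @ bit 2 → (0xfe>>2)&0x7 = 0x7  ←
slot:1 @ bit 5 → (0xfe>>5)&0x1 = 0x1
state:1 @ bit 6 → (0xfe>>6)&0x1 = 0x1
err:1 @ bit 7 → (0xfe>>7)&0x1 = 0x1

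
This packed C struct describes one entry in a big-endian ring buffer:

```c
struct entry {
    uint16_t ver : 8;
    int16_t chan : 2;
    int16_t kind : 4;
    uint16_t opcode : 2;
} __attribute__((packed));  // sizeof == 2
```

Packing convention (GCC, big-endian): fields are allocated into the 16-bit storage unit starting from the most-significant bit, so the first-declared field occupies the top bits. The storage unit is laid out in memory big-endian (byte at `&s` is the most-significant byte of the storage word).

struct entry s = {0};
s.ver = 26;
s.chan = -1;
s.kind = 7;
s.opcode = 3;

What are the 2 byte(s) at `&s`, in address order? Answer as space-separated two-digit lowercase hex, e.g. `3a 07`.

ver (8b) val=26 bits=0x1a at bit 8: 0x1a00
chan (2b) val=-1 bits=0x3 at bit 6: 0x1ac0
kind (4b) val=7 bits=0x7 at bit 2: 0x1adc
opcode (2b) val=3 bits=0x3 at bit 0: 0x1adf
word = 0x1adf → big-endian bytes:
  [0]=0x1a  [1]=0xdf

1a df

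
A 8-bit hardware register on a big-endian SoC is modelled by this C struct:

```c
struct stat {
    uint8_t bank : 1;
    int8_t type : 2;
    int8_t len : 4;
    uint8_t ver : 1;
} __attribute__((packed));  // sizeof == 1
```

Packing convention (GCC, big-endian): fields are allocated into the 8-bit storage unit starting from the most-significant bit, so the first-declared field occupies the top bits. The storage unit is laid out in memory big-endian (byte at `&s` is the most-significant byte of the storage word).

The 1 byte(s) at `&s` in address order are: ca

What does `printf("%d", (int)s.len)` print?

5

[0]=0xca (big-endian) → word 0xca
bank [7+:1] = (word>>7) & 0x1 = 1
type [5+:2] = (word>>5) & 0x3 = 2
len [1+:4] = (word>>1) & 0xf = 5  ←
ver [0+:1] = (word>>0) & 0x1 = 0
len signed 4b, MSB=0: value = 5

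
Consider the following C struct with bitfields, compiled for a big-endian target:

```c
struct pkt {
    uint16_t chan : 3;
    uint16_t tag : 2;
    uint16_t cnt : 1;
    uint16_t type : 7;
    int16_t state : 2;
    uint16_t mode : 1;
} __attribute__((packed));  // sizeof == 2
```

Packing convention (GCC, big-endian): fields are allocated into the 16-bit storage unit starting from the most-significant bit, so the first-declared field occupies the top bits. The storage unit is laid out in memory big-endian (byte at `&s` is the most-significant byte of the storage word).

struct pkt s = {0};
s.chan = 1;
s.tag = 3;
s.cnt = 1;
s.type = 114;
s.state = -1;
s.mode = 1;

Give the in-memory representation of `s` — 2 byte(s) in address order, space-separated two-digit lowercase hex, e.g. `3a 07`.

chan (3b) val=1 bits=0x1 at bit 13: 0x2000
tag (2b) val=3 bits=0x3 at bit 11: 0x3800
cnt (1b) val=1 bits=0x1 at bit 10: 0x3c00
type (7b) val=114 bits=0x72 at bit 3: 0x3f90
state (2b) val=-1 bits=0x3 at bit 1: 0x3f96
mode (1b) val=1 bits=0x1 at bit 0: 0x3f97
word = 0x3f97 → big-endian bytes:
  [0]=0x3f  [1]=0x97

3f 97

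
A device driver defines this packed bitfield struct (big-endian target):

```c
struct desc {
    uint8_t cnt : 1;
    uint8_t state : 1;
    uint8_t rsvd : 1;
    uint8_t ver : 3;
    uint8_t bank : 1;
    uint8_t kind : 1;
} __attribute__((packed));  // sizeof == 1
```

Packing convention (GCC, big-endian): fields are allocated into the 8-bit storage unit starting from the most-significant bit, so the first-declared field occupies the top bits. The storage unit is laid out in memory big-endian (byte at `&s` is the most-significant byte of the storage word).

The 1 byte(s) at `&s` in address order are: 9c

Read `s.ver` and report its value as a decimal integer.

[0]=0x9c (big-endian) → word 0x9c
cnt:1 @ bit 7 → (0x9c>>7)&0x1 = 0x1
state:1 @ bit 6 → (0x9c>>6)&0x1 = 0x0
rsvd:1 @ bit 5 → (0x9c>>5)&0x1 = 0x0
ver:3 @ bit 2 → (0x9c>>2)&0x7 = 0x7  ←
bank:1 @ bit 1 → (0x9c>>1)&0x1 = 0x0
kind:1 @ bit 0 → (0x9c>>0)&0x1 = 0x0

7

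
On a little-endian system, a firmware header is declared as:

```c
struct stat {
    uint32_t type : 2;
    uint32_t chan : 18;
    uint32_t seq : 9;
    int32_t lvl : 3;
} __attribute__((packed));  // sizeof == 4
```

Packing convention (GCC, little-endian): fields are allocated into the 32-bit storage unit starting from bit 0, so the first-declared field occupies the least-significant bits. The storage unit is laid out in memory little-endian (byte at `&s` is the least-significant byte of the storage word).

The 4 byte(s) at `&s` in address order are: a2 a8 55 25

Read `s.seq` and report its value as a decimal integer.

85

[0]=0xa2 [1]=0xa8 [2]=0x55 [3]=0x25 (little-endian) → word 0x2555a8a2
type [0+:2] = (word>>0) & 0x3 = 2
chan [2+:18] = (word>>2) & 0x3ffff = 92712
seq [20+:9] = (word>>20) & 0x1ff = 85  ←
lvl [29+:3] = (word>>29) & 0x7 = 1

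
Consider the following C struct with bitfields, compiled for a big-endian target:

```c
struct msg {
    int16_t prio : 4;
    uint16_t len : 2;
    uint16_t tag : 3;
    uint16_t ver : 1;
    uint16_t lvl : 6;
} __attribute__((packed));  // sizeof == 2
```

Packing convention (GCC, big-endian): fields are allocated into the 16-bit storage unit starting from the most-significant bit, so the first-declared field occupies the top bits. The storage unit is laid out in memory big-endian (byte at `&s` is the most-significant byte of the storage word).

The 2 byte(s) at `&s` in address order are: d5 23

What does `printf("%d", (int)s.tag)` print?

[0]=0xd5 [1]=0x23 (big-endian) → word 0xd523
prio:4 @ bit 12 → (0xd523>>12)&0xf = 0xd
len:2 @ bit 10 → (0xd523>>10)&0x3 = 0x1
tag:3 @ bit 7 → (0xd523>>7)&0x7 = 0x2  ←
ver:1 @ bit 6 → (0xd523>>6)&0x1 = 0x0
lvl:6 @ bit 0 → (0xd523>>0)&0x3f = 0x23

2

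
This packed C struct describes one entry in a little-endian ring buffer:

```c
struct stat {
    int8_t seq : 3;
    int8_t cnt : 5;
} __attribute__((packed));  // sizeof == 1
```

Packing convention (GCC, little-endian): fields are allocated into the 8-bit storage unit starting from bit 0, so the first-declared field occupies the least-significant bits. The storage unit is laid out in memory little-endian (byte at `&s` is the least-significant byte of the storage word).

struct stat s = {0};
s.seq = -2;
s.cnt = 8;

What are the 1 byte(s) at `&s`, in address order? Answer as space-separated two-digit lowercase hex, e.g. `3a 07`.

seq (3b) val=-2 bits=0x6 at bit 0: 0x06
cnt (5b) val=8 bits=0x8 at bit 3: 0x46
word = 0x46 → little-endian bytes:
  [0]=0x46

46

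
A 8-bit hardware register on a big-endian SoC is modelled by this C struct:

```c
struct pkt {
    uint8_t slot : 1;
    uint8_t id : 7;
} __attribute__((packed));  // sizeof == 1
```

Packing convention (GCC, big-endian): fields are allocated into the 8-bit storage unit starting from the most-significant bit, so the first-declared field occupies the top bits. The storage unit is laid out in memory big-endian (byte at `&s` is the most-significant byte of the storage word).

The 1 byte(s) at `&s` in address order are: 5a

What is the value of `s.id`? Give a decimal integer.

90

[0]=0x5a (big-endian) → word 0x5a
slot:1 @ bit 7 → (0x5a>>7)&0x1 = 0x0
id:7 @ bit 0 → (0x5a>>0)&0x7f = 0x5a  ←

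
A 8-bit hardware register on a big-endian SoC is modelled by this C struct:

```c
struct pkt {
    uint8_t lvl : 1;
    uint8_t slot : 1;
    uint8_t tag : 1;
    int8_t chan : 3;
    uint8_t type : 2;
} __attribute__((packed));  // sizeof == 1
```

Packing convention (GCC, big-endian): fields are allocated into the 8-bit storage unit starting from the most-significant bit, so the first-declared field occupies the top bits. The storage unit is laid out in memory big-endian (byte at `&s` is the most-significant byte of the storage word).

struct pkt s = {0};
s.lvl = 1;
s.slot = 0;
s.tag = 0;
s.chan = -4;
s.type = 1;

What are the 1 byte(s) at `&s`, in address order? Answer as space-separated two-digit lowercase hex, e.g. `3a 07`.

91

lvl:1 = 1 → 0x1 << 7 → word 0x80
slot:1 = 0 → 0x0 << 6 → word 0x80
tag:1 = 0 → 0x0 << 5 → word 0x80
chan:3 = -4 → 0x4 << 2 → word 0x90
type:2 = 1 → 0x1 << 0 → word 0x91
word = 0x91 → big-endian bytes:
  [0]=0x91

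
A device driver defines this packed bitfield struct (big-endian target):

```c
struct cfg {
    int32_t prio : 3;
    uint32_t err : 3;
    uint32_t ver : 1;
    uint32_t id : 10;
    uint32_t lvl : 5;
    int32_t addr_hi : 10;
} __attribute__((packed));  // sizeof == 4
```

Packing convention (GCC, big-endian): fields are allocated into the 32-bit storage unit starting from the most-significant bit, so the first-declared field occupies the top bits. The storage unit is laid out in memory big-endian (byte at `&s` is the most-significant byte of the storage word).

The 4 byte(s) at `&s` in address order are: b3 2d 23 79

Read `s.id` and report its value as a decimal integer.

[0]=0xb3 [1]=0x2d [2]=0x23 [3]=0x79 (big-endian) → word 0xb32d2379
prio:3 @ bit 29 → (0xb32d2379>>29)&0x7 = 0x5
err:3 @ bit 26 → (0xb32d2379>>26)&0x7 = 0x4
ver:1 @ bit 25 → (0xb32d2379>>25)&0x1 = 0x1
id:10 @ bit 15 → (0xb32d2379>>15)&0x3ff = 0x25a  ←
lvl:5 @ bit 10 → (0xb32d2379>>10)&0x1f = 0x8
addr_hi:10 @ bit 0 → (0xb32d2379>>0)&0x3ff = 0x379

602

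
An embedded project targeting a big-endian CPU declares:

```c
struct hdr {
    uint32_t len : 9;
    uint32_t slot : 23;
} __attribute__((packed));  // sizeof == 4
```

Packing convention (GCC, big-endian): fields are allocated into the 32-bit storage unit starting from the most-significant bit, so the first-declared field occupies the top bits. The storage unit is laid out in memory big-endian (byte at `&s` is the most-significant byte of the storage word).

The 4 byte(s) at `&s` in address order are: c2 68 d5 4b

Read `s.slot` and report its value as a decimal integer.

6870347

[0]=0xc2 [1]=0x68 [2]=0xd5 [3]=0x4b (big-endian) → word 0xc268d54b
len:9 @ bit 23 → (0xc268d54b>>23)&0x1ff = 0x184
slot:23 @ bit 0 → (0xc268d54b>>0)&0x7fffff = 0x68d54b  ←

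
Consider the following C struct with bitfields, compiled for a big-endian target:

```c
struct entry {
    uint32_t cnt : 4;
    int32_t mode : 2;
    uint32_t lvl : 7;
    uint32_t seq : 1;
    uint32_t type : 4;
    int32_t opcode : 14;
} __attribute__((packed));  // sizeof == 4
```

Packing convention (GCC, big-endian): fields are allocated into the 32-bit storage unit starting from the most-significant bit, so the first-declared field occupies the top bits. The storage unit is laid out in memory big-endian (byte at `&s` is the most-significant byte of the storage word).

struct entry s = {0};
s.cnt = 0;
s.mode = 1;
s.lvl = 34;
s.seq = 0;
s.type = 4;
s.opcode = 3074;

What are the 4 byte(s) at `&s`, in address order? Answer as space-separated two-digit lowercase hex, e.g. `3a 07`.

05 11 0c 02

cnt:4 = 0 → 0x0 << 28 → word 0x00000000
mode:2 = 1 → 0x1 << 26 → word 0x04000000
lvl:7 = 34 → 0x22 << 19 → word 0x05100000
seq:1 = 0 → 0x0 << 18 → word 0x05100000
type:4 = 4 → 0x4 << 14 → word 0x05110000
opcode:14 = 3074 → 0xc02 << 0 → word 0x05110c02
word = 0x05110c02 → big-endian bytes:
  [0]=0x05  [1]=0x11  [2]=0x0c  [3]=0x02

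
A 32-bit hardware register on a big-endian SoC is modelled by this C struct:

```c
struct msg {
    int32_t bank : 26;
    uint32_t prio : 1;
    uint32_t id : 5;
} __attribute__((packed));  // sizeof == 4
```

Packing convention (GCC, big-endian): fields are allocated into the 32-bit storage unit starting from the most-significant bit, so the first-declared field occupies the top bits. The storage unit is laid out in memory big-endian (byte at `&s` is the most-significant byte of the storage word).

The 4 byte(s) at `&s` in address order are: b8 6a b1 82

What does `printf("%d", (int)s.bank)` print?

[0]=0xb8 [1]=0x6a [2]=0xb1 [3]=0x82 (big-endian) → word 0xb86ab182
bank [6+:26] = (word>>6) & 0x3ffffff = 48343750  ←
prio [5+:1] = (word>>5) & 0x1 = 0
id [0+:5] = (word>>0) & 0x1f = 2
bank signed 26b, MSB=1: 48343750 - 67108864 = -18765114

-18765114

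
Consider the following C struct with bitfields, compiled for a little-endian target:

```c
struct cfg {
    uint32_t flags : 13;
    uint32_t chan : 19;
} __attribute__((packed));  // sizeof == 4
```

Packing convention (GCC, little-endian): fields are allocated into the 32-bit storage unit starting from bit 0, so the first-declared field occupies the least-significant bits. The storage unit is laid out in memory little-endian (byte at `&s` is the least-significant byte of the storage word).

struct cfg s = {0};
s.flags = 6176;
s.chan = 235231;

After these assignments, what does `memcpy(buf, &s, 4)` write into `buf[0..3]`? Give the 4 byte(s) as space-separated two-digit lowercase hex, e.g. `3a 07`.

flags:13 = 6176 → 0x1820 << 0 → word 0x00001820
chan:19 = 235231 → 0x396df << 13 → word 0x72dbf820
word = 0x72dbf820 → little-endian bytes:
  [0]=0x20  [1]=0xf8  [2]=0xdb  [3]=0x72

20 f8 db 72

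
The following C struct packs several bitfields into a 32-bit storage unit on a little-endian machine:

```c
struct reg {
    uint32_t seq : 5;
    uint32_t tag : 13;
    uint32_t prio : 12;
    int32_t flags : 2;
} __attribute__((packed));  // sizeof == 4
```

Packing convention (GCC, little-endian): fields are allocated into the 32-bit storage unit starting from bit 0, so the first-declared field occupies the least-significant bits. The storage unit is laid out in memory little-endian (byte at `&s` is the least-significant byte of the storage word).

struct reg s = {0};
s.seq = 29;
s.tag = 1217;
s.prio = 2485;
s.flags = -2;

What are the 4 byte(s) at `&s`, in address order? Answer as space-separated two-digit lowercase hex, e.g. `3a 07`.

[0+:5] seq=29 & 0x1f = 0x1d; word=0x0000001d
[5+:13] tag=1217 & 0x1fff = 0x4c1; word=0x0000983d
[18+:12] prio=2485 & 0xfff = 0x9b5; word=0x26d4983d
[30+:2] flags=-2 & 0x3 = 0x2; word=0xa6d4983d
word = 0xa6d4983d → little-endian bytes:
  [0]=0x3d  [1]=0x98  [2]=0xd4  [3]=0xa6

3d 98 d4 a6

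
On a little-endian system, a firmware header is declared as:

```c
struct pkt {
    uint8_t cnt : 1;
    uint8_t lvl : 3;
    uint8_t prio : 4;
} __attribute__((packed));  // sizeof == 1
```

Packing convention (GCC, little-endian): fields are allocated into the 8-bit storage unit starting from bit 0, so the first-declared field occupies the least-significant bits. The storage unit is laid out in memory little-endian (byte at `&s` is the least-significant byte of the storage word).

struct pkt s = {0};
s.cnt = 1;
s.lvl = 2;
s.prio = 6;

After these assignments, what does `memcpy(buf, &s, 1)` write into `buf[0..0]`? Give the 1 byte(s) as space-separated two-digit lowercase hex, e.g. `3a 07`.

65

cnt (1b) val=1 bits=0x1 at bit 0: 0x01
lvl (3b) val=2 bits=0x2 at bit 1: 0x05
prio (4b) val=6 bits=0x6 at bit 4: 0x65
word = 0x65 → little-endian bytes:
  [0]=0x65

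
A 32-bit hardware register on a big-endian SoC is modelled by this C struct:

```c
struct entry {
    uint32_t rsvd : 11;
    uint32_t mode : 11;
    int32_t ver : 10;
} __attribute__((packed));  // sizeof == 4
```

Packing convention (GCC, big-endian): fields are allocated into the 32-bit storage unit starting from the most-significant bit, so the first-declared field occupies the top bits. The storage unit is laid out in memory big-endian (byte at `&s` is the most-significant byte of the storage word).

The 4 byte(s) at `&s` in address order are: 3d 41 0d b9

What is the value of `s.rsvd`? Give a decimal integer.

490

[0]=0x3d [1]=0x41 [2]=0x0d [3]=0xb9 (big-endian) → word 0x3d410db9
rsvd:11 @ bit 21 → (0x3d410db9>>21)&0x7ff = 0x1ea  ←
mode:11 @ bit 10 → (0x3d410db9>>10)&0x7ff = 0x43
ver:10 @ bit 0 → (0x3d410db9>>0)&0x3ff = 0x1b9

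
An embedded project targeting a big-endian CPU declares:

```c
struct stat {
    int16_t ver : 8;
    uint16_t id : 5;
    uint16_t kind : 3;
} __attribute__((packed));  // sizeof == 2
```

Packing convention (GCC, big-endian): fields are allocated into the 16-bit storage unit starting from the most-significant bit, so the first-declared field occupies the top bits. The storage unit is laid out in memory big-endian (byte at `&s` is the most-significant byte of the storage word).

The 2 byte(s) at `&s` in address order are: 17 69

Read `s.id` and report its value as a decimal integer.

[0]=0x17 [1]=0x69 (big-endian) → word 0x1769
ver:8 @ bit 8 → (0x1769>>8)&0xff = 0x17
id:5 @ bit 3 → (0x1769>>3)&0x1f = 0xd  ←
kind:3 @ bit 0 → (0x1769>>0)&0x7 = 0x1

13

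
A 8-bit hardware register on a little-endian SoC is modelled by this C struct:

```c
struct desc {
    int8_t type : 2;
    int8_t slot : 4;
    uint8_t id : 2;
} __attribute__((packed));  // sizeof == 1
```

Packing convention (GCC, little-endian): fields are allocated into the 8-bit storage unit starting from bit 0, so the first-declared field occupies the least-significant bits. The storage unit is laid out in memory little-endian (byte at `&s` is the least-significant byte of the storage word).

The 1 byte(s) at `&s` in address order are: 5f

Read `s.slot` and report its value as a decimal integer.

[0]=0x5f (little-endian) → word 0x5f
type:2 @ bit 0 → (0x5f>>0)&0x3 = 0x3
slot:4 @ bit 2 → (0x5f>>2)&0xf = 0x7  ←
id:2 @ bit 6 → (0x5f>>6)&0x3 = 0x1
slot signed 4b, MSB=0: value = 7

7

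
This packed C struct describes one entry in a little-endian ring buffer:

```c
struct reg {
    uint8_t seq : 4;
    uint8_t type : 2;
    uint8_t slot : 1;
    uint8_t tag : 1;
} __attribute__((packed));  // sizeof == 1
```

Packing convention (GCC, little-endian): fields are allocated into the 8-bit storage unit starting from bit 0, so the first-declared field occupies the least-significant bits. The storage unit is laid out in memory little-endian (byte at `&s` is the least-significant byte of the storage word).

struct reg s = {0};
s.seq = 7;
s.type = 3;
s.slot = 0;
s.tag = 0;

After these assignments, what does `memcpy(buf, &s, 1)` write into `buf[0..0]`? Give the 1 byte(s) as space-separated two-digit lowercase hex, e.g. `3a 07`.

37

seq (4b) val=7 bits=0x7 at bit 0: 0x07
type (2b) val=3 bits=0x3 at bit 4: 0x37
slot (1b) val=0 bits=0x0 at bit 6: 0x37
tag (1b) val=0 bits=0x0 at bit 7: 0x37
word = 0x37 → little-endian bytes:
  [0]=0x37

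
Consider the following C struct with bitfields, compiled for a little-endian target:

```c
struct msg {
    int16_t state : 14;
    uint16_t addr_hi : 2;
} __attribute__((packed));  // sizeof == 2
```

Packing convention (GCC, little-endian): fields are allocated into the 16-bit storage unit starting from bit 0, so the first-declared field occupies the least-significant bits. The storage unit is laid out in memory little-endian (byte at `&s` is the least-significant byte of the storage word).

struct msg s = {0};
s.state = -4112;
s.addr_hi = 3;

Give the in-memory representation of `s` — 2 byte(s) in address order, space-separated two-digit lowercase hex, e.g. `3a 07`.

state (14b) val=-4112 bits=0x2ff0 at bit 0: 0x2ff0
addr_hi (2b) val=3 bits=0x3 at bit 14: 0xeff0
word = 0xeff0 → little-endian bytes:
  [0]=0xf0  [1]=0xef

f0 ef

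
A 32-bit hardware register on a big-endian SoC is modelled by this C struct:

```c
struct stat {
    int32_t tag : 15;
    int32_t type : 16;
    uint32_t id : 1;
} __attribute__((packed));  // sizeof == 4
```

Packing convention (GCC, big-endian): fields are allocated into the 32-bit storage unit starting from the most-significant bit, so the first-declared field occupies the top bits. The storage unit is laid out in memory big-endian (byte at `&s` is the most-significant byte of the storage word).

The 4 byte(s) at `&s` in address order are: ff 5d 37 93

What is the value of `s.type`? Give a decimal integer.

[0]=0xff [1]=0x5d [2]=0x37 [3]=0x93 (big-endian) → word 0xff5d3793
tag:15 @ bit 17 → (0xff5d3793>>17)&0x7fff = 0x7fae
type:16 @ bit 1 → (0xff5d3793>>1)&0xffff = 0x9bc9  ←
id:1 @ bit 0 → (0xff5d3793>>0)&0x1 = 0x1
type signed 16b, MSB=1: 39881 - 65536 = -25655

-25655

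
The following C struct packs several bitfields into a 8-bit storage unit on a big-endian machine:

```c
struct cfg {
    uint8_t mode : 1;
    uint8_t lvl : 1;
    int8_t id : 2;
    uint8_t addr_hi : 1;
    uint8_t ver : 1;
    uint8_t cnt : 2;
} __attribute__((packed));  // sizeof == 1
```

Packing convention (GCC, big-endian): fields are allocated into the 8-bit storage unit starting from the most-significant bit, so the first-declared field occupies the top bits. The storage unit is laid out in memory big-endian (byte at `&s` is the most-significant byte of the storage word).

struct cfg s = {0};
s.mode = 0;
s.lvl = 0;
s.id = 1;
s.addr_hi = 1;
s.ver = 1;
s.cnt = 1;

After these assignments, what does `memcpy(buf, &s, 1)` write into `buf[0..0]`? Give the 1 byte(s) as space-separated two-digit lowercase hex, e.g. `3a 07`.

1d

[7+:1] mode=0 & 0x1 = 0x0; word=0x00
[6+:1] lvl=0 & 0x1 = 0x0; word=0x00
[4+:2] id=1 & 0x3 = 0x1; word=0x10
[3+:1] addr_hi=1 & 0x1 = 0x1; word=0x18
[2+:1] ver=1 & 0x1 = 0x1; word=0x1c
[0+:2] cnt=1 & 0x3 = 0x1; word=0x1d
word = 0x1d → big-endian bytes:
  [0]=0x1d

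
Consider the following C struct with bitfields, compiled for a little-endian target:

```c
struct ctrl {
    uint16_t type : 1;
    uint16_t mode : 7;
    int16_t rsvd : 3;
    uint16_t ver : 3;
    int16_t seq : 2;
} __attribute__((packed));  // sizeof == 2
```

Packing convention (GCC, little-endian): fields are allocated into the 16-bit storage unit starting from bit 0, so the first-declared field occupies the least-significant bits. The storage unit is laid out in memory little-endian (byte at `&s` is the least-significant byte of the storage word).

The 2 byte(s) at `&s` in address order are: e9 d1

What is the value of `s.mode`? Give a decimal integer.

[0]=0xe9 [1]=0xd1 (little-endian) → word 0xd1e9
type:1 @ bit 0 → (0xd1e9>>0)&0x1 = 0x1
mode:7 @ bit 1 → (0xd1e9>>1)&0x7f = 0x74  ←
rsvd:3 @ bit 8 → (0xd1e9>>8)&0x7 = 0x1
ver:3 @ bit 11 → (0xd1e9>>11)&0x7 = 0x2
seq:2 @ bit 14 → (0xd1e9>>14)&0x3 = 0x3

116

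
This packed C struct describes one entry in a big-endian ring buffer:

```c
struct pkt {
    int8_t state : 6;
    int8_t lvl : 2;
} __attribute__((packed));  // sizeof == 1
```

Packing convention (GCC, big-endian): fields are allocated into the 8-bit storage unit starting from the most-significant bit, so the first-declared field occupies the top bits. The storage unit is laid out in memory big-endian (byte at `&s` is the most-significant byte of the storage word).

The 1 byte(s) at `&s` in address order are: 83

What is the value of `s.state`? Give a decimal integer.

[0]=0x83 (big-endian) → word 0x83
state:6 @ bit 2 → (0x83>>2)&0x3f = 0x20  ←
lvl:2 @ bit 0 → (0x83>>0)&0x3 = 0x3
state signed 6b, MSB=1: 32 - 64 = -32

-32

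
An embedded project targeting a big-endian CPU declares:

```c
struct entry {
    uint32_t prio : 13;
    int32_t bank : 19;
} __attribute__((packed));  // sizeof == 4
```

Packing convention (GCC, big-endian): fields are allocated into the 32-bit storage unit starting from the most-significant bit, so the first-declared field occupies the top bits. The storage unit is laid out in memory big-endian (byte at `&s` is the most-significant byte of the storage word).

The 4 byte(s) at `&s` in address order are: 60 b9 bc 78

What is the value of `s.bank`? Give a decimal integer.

[0]=0x60 [1]=0xb9 [2]=0xbc [3]=0x78 (big-endian) → word 0x60b9bc78
prio:13 @ bit 19 → (0x60b9bc78>>19)&0x1fff = 0xc17
bank:19 @ bit 0 → (0x60b9bc78>>0)&0x7ffff = 0x1bc78  ←
bank signed 19b, MSB=0: value = 113784

113784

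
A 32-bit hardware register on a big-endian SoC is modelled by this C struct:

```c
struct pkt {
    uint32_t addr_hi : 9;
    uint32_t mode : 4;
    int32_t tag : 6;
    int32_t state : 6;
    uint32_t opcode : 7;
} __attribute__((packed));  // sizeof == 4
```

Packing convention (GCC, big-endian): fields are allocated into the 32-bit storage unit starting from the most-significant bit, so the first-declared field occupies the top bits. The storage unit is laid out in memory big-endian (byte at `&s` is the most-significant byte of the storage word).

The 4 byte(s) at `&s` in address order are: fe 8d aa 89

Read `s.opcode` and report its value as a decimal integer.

[0]=0xfe [1]=0x8d [2]=0xaa [3]=0x89 (big-endian) → word 0xfe8daa89
addr_hi:9 @ bit 23 → (0xfe8daa89>>23)&0x1ff = 0x1fd
mode:4 @ bit 19 → (0xfe8daa89>>19)&0xf = 0x1
tag:6 @ bit 13 → (0xfe8daa89>>13)&0x3f = 0x2d
state:6 @ bit 7 → (0xfe8daa89>>7)&0x3f = 0x15
opcode:7 @ bit 0 → (0xfe8daa89>>0)&0x7f = 0x9  ←

9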